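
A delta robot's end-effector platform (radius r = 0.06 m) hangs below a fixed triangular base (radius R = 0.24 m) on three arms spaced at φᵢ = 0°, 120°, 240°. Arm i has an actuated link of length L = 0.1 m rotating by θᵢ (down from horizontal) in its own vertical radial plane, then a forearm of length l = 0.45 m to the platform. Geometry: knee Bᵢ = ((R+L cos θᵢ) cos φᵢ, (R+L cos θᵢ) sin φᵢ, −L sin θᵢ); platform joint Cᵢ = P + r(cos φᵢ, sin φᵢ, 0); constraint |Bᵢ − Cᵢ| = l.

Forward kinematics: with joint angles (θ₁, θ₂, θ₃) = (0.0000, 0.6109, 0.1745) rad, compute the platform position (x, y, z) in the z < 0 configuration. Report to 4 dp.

(0.0389, -0.0394, -0.3779)

φ1=0.0°: virtual centre (0.2800, 0.0000, 0.0000), radius l
O2 = (0.2619·cos120.0°, 0.2619·sin120.0°, -0.0574) = (-0.1310, 0.2268, -0.0574)
φ3=240.0°: virtual centre (-0.1392, -0.2412, -0.0174), radius l
eliminate P² terms by subtracting sphere 1 from 2 and 3
plane₁₂: -0.8219x+0.4536y+-0.1147z = -0.0065
Cramer: x(z) = 0.0044-0.0915z;  y(z) = -0.0064+0.0871z
into |P−O₁|² = l²: 1.0160z² + 0.0493z + -0.1265 = 0;  Δ = 0.5164;  z = -0.3779 or 0.3294 → z<0 root = -0.3779
x = 0.0389, y = -0.0394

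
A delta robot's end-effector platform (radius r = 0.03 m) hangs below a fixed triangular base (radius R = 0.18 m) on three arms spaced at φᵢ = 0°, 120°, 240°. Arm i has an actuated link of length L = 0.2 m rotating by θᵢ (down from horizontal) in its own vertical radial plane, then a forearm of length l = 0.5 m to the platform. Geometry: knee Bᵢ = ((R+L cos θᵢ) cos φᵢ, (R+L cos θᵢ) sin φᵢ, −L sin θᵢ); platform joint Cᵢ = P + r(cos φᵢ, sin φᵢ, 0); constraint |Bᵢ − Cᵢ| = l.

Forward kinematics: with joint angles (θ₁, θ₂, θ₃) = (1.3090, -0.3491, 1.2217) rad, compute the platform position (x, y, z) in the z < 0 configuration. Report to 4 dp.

φ1=0.0°: virtual centre (0.2018, 0.0000, -0.1932), radius l
S2 = (0.3379·cos120.0°, 0.3379·sin120.0°, 0.0684) = (-0.1690, 0.2927, 0.0684)
φ3=240.0°: virtual centre (-0.1092, -0.1891, -0.1879), radius l
|S₂|²−|S₁|² = 0.0409;  |S₃|²−|S₁|² = 0.0050
linear system: -0.7415x+0.5853y = 0.0409−0.5232z; -0.6219x+-0.3783y = 0.0050−0.0105z
Cramer: x(z) = -0.0285+0.3166z;  y(z) = 0.0337-0.4928z
sphere 1 gives Az²+Bz+C=0 with A=1.3431, B=0.2074, C=-0.1585;  B²−4AC=0.8946;  roots -0.4293, 0.2749;  negative root z = -0.4293
x = -0.1644, y = 0.2452

(-0.1644, 0.2452, -0.4293)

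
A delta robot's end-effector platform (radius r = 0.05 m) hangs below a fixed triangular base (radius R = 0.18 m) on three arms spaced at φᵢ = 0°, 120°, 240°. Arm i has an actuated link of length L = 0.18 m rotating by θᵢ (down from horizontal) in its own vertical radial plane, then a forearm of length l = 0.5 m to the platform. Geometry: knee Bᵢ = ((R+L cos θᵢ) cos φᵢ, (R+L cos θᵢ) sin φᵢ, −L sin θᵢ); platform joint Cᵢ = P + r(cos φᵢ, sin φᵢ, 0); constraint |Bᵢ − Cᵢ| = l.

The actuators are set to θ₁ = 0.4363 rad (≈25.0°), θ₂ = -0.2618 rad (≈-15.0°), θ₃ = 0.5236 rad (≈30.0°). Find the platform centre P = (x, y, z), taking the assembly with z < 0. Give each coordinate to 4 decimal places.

φ1=0.0°: virtual centre (0.2931, 0.0000, -0.0761), radius l
arm 2 at φ=120.0°: e+L cos θ2 = 0.3039;  O2 = (-0.1519, 0.2632, 0.0466)
φ3=240.0°: virtual centre (-0.1429, -0.2476, -0.0900), radius l
eliminate P² terms by subtracting sphere 1 from 2 and 3
linear system: -0.8901x+0.5263y = 0.0028−0.2453z; -0.8722x+-0.4952y = -0.0019−-0.0279z
Cramer: x(z) = -0.0004+0.1187z;  y(z) = 0.0046-0.2653z
sphere 1 gives Az²+Bz+C=0 with A=1.0845, B=0.0800, C=-0.1580;  B²−4AC=0.6918;  roots -0.4204, 0.3466;  negative root z = -0.4204
x = -0.0503, y = 0.1161

(-0.0503, 0.1161, -0.4204)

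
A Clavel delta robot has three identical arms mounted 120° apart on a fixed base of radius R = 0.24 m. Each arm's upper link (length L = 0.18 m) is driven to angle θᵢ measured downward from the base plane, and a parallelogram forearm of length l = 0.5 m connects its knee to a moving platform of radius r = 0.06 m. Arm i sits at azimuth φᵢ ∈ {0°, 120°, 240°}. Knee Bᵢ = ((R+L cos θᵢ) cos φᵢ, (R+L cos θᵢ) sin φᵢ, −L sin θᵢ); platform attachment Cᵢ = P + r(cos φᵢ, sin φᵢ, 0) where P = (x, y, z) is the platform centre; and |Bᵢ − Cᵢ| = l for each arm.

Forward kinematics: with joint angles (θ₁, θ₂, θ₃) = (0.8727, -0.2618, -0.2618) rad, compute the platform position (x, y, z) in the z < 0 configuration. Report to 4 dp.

(-0.1580, 0.0000, -0.3480)

φ1=0.0°: virtual centre (0.2957, 0.0000, -0.1379), radius l
arm 2 at φ=120.0°: ρ2 = 0.3539;  O2 = (-0.1769, 0.3065, 0.0466)
arm 3 at φ=240.0°: ρ3 = 0.3539;  O3 = (-0.1769, -0.3065, 0.0466)
subtract pairs → two planes through P
plane₁₂: -0.9453x+0.6129y+0.3690z = 0.0209
det = 1.1587;  x = -0.0222+0.3903z,  y = 0.0000+0.0000z
quadratic in z: (1.1524)z²+(0.0277)z+(-0.1300)=0, √Δ=0.7745 → z ∈ {-0.3480, 0.3240}; z = -0.3480 (taking z<0)
x = -0.1580, y = 0.0000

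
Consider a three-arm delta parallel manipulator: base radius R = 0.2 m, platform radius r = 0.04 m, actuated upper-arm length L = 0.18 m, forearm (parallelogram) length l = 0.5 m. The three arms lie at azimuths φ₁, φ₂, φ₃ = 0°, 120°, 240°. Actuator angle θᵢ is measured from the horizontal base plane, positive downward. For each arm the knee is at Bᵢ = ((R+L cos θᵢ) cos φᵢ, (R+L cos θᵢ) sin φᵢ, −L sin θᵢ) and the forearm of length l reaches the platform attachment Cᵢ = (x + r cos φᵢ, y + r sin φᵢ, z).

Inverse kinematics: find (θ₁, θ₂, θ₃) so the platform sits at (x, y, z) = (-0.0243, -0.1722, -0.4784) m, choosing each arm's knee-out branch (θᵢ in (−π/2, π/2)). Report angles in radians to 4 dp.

θ₁ = 0.7855, θ₂ = 1.1347, θ₃ = 0.0874

rotate P by −φ1: (-0.0243, -0.1722, -0.4784)
  e−x'=0.1843;  (l²−L²−(e−x')²−y'²−z²)/2L = -0.2080
  θ1 = atan2(B,A) + arccos(C/0.5127) = 0.7855
φ2=120.0° → target in arm frame (-0.1370, 0.1071)
  A cos θ + B sin θ = C:  0.2970·cos θ + -0.4784·sin θ = -0.3082
  √(A²+B²)=0.5631;  θ2 = -1.0152+2.1499 ≈ 1.1347
arm 3 (φ=240.0°): x'=0.1613, y'=0.0651
  e−x'=-0.0013;  (l²−L²−(e−x')²−y'²−z²)/2L = -0.0431
  θ3 = atan2(B,A) + arccos(C/0.4784) = 0.0874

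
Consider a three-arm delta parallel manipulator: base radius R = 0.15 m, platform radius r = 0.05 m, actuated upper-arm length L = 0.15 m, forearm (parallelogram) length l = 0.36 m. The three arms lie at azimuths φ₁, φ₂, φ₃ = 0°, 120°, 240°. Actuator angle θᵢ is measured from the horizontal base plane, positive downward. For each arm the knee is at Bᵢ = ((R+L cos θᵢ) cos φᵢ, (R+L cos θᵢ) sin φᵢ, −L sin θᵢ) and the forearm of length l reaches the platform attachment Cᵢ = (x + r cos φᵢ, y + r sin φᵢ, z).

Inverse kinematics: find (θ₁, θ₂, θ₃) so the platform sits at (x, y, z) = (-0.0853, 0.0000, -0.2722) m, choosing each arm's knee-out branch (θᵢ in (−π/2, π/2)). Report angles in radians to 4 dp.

θ₁ = 0.6111, θ₂ = -0.0873, θ₃ = -0.0873

rotate P by −φ1: (-0.0853, 0.0000, -0.2722)
  A=0.1853, B=-0.2722, C=(l²−L²−A²−y'²−z²)/(2L)=-0.0044
  γ=atan2(-0.2722,0.1853)=-0.9731;  ψ=arccos(-0.0135)=1.5842;  θ1=γ+ψ≈0.6111
φ2=120.0° → target in arm frame (0.0426, 0.0739)
  e−x'=0.0574;  (l²−L²−(e−x')²−y'²−z²)/2L = 0.0809
  γ=atan2(-0.2722,0.0574)=-1.3631;  ψ=arccos(0.2907)=1.2758;  θ2=γ+ψ≈-0.0873
arm 3 (φ=240.0°): x'=0.0427, y'=-0.0739
  A cos θ + B sin θ = C:  0.0573·cos θ + -0.2722·sin θ = 0.0809
  √(A²+B²)=0.2782;  θ3 = -1.3631+1.2758 ≈ -0.0873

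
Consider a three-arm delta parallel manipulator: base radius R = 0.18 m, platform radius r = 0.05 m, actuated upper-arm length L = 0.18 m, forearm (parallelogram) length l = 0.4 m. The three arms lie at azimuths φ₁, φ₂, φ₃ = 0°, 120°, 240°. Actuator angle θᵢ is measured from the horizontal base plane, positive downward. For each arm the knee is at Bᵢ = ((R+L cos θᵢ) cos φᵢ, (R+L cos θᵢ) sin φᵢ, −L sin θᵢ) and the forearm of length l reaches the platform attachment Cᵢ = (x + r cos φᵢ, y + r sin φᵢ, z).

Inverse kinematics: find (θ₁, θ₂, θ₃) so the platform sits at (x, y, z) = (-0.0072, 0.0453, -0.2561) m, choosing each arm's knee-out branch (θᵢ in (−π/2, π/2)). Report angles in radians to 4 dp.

θ₁ = 0.0876, θ₂ = -0.2614, θ₃ = 0.2617

φ1=0.0° → target in arm frame (-0.0072, 0.0453)
  A=0.1372, B=-0.2561, C=(l²−L²−A²−y'²−z²)/(2L)=0.1143
  θ1 = atan2(B,A) + arccos(C/0.2905) = 0.0876
arm 2 (φ=120.0°): x'=0.0428, y'=-0.0164
  A=0.0872, B=-0.2561, C=(l²−L²−A²−y'²−z²)/(2L)=0.1504
  θ2 = atan2(B,A) + arccos(C/0.2705) = -0.2614
φ3=240.0° → target in arm frame (-0.0356, -0.0289)
  e−x'=0.1656;  (l²−L²−(e−x')²−y'²−z²)/2L = 0.0937
  γ=atan2(-0.2561,0.1656)=-0.9967;  ψ=arccos(0.3073)=1.2584;  θ3=γ+ψ≈0.2617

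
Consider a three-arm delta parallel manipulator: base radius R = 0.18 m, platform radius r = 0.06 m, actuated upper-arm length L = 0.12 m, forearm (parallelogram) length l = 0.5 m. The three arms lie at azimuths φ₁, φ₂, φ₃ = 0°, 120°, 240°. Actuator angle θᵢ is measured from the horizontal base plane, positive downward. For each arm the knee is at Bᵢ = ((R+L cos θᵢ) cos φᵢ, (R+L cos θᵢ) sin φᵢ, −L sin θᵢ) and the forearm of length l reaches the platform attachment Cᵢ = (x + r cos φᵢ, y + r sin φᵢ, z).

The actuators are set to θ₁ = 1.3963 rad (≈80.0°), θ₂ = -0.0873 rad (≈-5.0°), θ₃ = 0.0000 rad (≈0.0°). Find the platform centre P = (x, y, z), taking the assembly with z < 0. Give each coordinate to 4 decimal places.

φ1=0.0°: virtual centre (0.1408, 0.0000, -0.1182), radius l
φ2=120.0°: virtual centre (-0.1198, 0.2075, 0.0105), radius l
centre 3 = (0.2400·cos240.0°, 0.2400·sin240.0°, 0.0000) = (-0.1200, -0.2078, 0.0000)
eliminate P² terms by subtracting sphere 1 from 2 and 3
[-0.5212 0.4149 0.2573]·P = 0.0237;  [-0.5217 -0.4157 0.2364]·P = 0.0238
det = 0.4331;  x = -0.0455+0.4734z,  y = -0.0001+-0.0255z
quadratic in z: (1.2247)z²+(0.0599)z+(-0.2013)=0, √Δ=0.9949 → z ∈ {-0.4306, 0.3817}; z = -0.4306 (taking z<0)
x = -0.2494, y = 0.0109

(-0.2494, 0.0109, -0.4306)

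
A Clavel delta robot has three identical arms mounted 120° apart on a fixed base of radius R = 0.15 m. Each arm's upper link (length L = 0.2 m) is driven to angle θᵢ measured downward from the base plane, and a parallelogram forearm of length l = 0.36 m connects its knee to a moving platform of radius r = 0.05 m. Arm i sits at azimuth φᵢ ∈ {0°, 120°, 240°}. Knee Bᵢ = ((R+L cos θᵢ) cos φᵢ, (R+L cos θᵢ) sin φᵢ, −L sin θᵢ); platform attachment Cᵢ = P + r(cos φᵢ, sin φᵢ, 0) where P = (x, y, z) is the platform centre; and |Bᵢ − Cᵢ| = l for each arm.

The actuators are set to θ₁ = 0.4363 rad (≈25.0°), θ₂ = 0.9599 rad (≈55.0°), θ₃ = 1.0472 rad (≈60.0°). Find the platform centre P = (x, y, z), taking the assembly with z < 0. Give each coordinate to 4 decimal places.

centre 1 = (0.2813·cos0.0°, 0.2813·sin0.0°, -0.0845) = (0.2813, 0.0000, -0.0845)
centre 2 = (0.2147·cos120.0°, 0.2147·sin120.0°, -0.1638) = (-0.1074, 0.1860, -0.1638)
arm 3 at φ=240.0°: (R−r)+L cos θ3 = 0.2000;  centre 3 = (-0.1000, -0.1732, -0.1732)
eliminate P² terms by subtracting sphere 1 from 2 and 3
linear system: -0.7772x+0.3719y = -0.0133−-0.1586z; -0.7625x+-0.3464y = -0.0163−-0.1774z
det = 0.5528;  x = 0.0193+-0.2187z,  y = 0.0045+-0.0306z
sphere 1 gives Az²+Bz+C=0 with A=1.0488, B=0.2834, C=-0.0538;  B²−4AC=0.3060;  roots -0.3988, 0.1286;  negative root z = -0.3988
x = 0.1065, y = 0.0167

(0.1065, 0.0167, -0.3988)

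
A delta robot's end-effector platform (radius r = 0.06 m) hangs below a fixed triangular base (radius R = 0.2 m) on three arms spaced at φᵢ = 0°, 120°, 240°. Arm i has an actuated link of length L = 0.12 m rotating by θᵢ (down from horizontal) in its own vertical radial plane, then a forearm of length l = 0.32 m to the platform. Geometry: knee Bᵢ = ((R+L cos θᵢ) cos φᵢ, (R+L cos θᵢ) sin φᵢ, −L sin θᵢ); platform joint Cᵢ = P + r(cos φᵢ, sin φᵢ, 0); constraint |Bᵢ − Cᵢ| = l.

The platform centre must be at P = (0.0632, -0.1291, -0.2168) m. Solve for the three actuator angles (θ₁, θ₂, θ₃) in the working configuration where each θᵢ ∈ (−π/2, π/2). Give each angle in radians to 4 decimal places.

θ₁ = 0.0000, θ₂ = 1.3961, θ₃ = -0.1751

rotate P by −φ1: (0.0632, -0.1291, -0.2168)
  e−x'=0.0768;  (l²−L²−(e−x')²−y'²−z²)/2L = 0.0768
  θ1 = atan2(B,A) + arccos(C/0.2300) = 0.0000
rotate P by −φ2: (-0.1434, 0.0098, -0.2168)
  A=0.2834, B=-0.2168, C=(l²−L²−A²−y'²−z²)/(2L)=-0.1642
  γ=atan2(-0.2168,0.2834)=-0.6530;  ψ=arccos(-0.4603)=2.0491;  θ2=γ+ψ≈1.3961
arm 3 (φ=240.0°): x'=0.0802, y'=0.1193
  e−x'=0.0598;  (l²−L²−(e−x')²−y'²−z²)/2L = 0.0966
  √(A²+B²)=0.2249;  θ3 = -1.3017+1.1266 ≈ -0.1751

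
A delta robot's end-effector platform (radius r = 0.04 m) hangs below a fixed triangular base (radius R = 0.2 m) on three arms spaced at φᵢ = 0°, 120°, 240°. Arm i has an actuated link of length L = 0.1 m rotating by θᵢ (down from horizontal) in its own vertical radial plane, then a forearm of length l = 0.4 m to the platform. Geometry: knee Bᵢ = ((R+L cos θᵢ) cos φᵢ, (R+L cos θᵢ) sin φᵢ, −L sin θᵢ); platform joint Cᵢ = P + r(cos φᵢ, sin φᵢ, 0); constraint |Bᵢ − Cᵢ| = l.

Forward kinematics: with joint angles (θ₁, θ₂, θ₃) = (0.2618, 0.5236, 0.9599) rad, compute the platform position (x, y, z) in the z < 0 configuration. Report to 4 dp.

φ1=0.0°: virtual centre (0.2566, 0.0000, -0.0259), radius l
φ2=120.0°: virtual centre (-0.1233, 0.2136, -0.0500), radius l
centre 3 = (0.2174·cos240.0°, 0.2174·sin240.0°, -0.0819) = (-0.1087, -0.1882, -0.0819)
eliminate P² terms by subtracting sphere 1 from 2 and 3
plane₁₂: -0.7598x+0.4271y+-0.0482z = -0.0032
Cramer: x(z) = 0.0110-0.1104z;  y(z) = 0.0120-0.0834z
into |P−centre ₁|² = l²: 1.0191z² + 0.1040z + -0.0989 = 0;  Δ = 0.4138;  z = -0.3666 or 0.2646 → z<0 root = -0.3666
x = 0.0515, y = 0.0426

(0.0515, 0.0426, -0.3666)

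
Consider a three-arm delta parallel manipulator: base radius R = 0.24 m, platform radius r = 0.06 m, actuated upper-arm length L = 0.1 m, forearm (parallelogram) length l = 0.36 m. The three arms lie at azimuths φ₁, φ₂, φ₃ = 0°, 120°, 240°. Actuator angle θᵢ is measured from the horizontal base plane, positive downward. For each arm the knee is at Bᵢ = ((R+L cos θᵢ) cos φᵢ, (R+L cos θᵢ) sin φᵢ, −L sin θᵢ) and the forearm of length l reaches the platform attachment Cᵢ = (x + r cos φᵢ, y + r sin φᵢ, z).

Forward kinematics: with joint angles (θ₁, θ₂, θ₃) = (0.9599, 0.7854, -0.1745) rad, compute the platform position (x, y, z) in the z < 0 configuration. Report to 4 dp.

φ1=0.0°: virtual centre (0.2374, 0.0000, -0.0819), radius l
arm 2 at φ=120.0°: (R−r)+L cos θ2 = 0.2507;  centre 2 = (-0.1254, 0.2171, -0.0707)
φ3=240.0°: virtual centre (-0.1392, -0.2412, 0.0174), radius l
eliminate P² terms by subtracting sphere 1 from 2 and 3
[-0.7254 0.4342 0.0224]·P = 0.0048;  [-0.7532 -0.4823 0.1985]·P = 0.0148
Cramer: x(z) = -0.0129+0.1433z;  y(z) = -0.0105+0.1878z
into |P−centre ₁|² = l²: 1.0558z² + 0.0881z + -0.0601 = 0;  Δ = 0.2618;  z = -0.2840 or 0.2005 → z<0 root = -0.2840
x = -0.0536, y = -0.0639

(-0.0536, -0.0639, -0.2840)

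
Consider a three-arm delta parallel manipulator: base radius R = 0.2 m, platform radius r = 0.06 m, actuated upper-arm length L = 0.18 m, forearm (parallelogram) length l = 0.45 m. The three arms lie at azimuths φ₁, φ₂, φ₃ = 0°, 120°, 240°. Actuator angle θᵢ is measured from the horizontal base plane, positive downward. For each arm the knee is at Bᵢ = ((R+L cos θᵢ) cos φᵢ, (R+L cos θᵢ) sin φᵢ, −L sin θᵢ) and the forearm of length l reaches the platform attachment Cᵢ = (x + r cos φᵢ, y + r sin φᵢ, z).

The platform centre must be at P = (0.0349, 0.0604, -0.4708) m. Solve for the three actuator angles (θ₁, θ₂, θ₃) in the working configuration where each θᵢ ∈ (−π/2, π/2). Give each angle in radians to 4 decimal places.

θ₁ = 0.6110, θ₂ = 0.6112, θ₃ = 0.9601

rotate P by −φ1: (0.0349, 0.0604, -0.4708)
  A=0.1051, B=-0.4708, C=(l²−L²−A²−y'²−z²)/(2L)=-0.1840
  √(A²+B²)=0.4824;  θ1 = -1.3512+1.9622 ≈ 0.6110
φ2=120.0° → target in arm frame (0.0349, -0.0604)
  A cos θ + B sin θ = C:  0.1051·cos θ + -0.4708·sin θ = -0.1841
  θ2 = atan2(B,A) + arccos(C/0.4824) = 0.6112
arm 3 (φ=240.0°): x'=-0.0698, y'=0.0000
  e−x'=0.2098;  (l²−L²−(e−x')²−y'²−z²)/2L = -0.2654
  √(A²+B²)=0.5154;  θ3 = -1.1517+2.1118 ≈ 0.9601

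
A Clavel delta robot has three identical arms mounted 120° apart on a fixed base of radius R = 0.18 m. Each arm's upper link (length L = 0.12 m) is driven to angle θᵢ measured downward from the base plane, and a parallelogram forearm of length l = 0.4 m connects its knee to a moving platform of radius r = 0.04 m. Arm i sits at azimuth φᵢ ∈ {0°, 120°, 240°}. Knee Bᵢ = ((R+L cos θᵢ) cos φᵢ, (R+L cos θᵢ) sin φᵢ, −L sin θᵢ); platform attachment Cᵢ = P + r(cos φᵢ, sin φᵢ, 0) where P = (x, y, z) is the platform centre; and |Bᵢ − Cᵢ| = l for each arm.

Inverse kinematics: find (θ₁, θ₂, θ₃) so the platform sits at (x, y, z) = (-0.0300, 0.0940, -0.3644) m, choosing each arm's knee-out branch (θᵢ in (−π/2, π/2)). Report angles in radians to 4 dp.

θ₁ = 0.6977, θ₂ = -0.0001, θ₃ = 0.8723

arm 1 (φ=0.0°): x'=-0.0300, y'=0.0940
  e−x'=0.1700;  (l²−L²−(e−x')²−y'²−z²)/2L = -0.1038
  √(A²+B²)=0.4021;  θ1 = -1.1343+1.8320 ≈ 0.6977
rotate P by −φ2: (0.0964, -0.0210, -0.3644)
  A=0.0436, B=-0.3644, C=(l²−L²−A²−y'²−z²)/(2L)=0.0436
  γ=atan2(-0.3644,0.0436)=-1.4517;  ψ=arccos(0.1189)=1.4516;  θ2=γ+ψ≈-0.0001
φ3=240.0° → target in arm frame (-0.0664, -0.0730)
  e−x'=0.2064;  (l²−L²−(e−x')²−y'²−z²)/2L = -0.1463
  γ=atan2(-0.3644,0.2064)=-1.0554;  ψ=arccos(-0.3494)=1.9277;  θ3=γ+ψ≈0.8723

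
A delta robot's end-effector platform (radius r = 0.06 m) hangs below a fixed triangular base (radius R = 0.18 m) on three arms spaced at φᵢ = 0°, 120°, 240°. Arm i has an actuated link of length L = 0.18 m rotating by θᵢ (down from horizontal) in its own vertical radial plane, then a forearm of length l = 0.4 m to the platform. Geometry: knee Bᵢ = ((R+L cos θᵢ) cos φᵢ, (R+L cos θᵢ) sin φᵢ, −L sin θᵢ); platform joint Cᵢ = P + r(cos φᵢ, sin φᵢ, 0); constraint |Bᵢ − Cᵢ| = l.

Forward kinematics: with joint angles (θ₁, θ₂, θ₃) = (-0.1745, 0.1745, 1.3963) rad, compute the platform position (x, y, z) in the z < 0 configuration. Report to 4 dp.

φ1=0.0°: virtual centre (0.2973, 0.0000, 0.0313), radius l
centre 2 = (0.2973·cos120.0°, 0.2973·sin120.0°, -0.0313) = (-0.1486, 0.2574, -0.0313)
centre 3 = (0.1513·cos240.0°, 0.1513·sin240.0°, -0.1773) = (-0.0756, -0.1310, -0.1773)
|centre ₂|²−|centre ₁|² = 0.0000;  |centre ₃|²−|centre ₁|² = -0.0350
[-0.8918 0.5149 -0.1250]·P = 0.0000;  [-0.7458 -0.2620 -0.4170]·P = -0.0350
det = 0.6176;  x = 0.0292+-0.4007z,  y = 0.0506+-0.4512z
quadratic in z: (1.3642)z²+(0.1066)z+(-0.0846)=0, √Δ=0.6878 → z ∈ {-0.2912, 0.2130}; z = -0.2912 (taking z<0)
x = 0.1459, y = 0.1820

(0.1459, 0.1820, -0.2912)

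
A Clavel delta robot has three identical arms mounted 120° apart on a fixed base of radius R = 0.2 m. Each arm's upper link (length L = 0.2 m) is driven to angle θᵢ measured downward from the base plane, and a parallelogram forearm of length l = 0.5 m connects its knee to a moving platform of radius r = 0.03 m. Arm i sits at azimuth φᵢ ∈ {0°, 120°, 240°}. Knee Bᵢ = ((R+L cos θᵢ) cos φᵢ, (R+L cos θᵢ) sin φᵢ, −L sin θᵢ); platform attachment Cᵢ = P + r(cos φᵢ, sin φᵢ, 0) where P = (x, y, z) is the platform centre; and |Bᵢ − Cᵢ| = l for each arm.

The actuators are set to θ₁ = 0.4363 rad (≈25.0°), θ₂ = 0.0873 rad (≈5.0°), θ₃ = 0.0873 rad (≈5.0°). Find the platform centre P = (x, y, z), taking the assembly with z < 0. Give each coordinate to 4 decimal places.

(-0.0531, 0.0000, -0.3786)

φ1=0.0°: virtual centre (0.3513, 0.0000, -0.0845), radius l
S2 = (0.3692·cos120.0°, 0.3692·sin120.0°, -0.0174) = (-0.1846, 0.3198, -0.0174)
φ3=240.0°: virtual centre (-0.1846, -0.3198, -0.0174), radius l
eliminate P² terms by subtracting sphere 1 from 2 and 3
plane₁₂: -1.0718x+0.6395y+0.1342z = 0.0061
det = 1.3709;  x = -0.0057+0.1252z,  y = 0.0000+0.0000z
into |P−S₁|² = l²: 1.0157z² + 0.0797z + -0.1154 = 0;  Δ = 0.4753;  z = -0.3786 or 0.3002 → z<0 root = -0.3786
x = -0.0531, y = 0.0000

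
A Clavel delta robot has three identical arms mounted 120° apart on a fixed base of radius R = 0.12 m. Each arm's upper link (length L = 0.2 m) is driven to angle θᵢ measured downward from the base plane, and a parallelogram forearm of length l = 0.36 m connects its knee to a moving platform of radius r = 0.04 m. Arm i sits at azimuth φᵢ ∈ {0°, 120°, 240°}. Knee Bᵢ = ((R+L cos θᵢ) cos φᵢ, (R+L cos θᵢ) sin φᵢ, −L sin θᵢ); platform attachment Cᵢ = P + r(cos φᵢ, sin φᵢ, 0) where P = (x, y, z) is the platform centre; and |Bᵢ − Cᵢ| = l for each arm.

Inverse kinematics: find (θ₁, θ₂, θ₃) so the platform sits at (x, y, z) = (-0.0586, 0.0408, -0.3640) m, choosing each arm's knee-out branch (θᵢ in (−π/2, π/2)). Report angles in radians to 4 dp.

φ1=0.0° → target in arm frame (-0.0586, 0.0408)
  e−x'=0.1386;  (l²−L²−(e−x')²−y'²−z²)/2L = -0.1594
  √(A²+B²)=0.3895;  θ1 = -1.2070+1.9925 ≈ 0.7855
φ2=120.0° → target in arm frame (0.0646, 0.0303)
  A cos θ + B sin θ = C:  0.0154·cos θ + -0.3640·sin θ = -0.1101
  γ=atan2(-0.3640,0.0154)=-1.5286;  ψ=arccos(-0.3023)=1.8779;  θ2=γ+ψ≈0.3493
φ3=240.0° → target in arm frame (-0.0060, -0.0711)
  A cos θ + B sin θ = C:  0.0860·cos θ + -0.3640·sin θ = -0.1384
  √(A²+B²)=0.3740;  θ3 = -1.3387+1.9498 ≈ 0.6111

θ₁ = 0.7855, θ₂ = 0.3493, θ₃ = 0.6111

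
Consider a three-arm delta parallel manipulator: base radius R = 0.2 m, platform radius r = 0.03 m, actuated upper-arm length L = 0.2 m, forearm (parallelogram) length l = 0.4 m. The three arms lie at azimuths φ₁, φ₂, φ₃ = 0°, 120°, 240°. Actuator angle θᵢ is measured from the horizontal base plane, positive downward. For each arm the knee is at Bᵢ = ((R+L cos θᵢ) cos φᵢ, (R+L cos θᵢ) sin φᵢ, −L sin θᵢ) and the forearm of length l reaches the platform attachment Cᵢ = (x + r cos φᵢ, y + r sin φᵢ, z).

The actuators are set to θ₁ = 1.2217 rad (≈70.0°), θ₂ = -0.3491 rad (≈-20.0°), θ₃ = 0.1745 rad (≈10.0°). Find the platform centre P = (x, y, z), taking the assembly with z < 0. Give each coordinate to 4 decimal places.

φ1=0.0°: virtual centre (0.2384, 0.0000, -0.1879), radius l
φ2=120.0°: virtual centre (-0.1790, 0.3100, 0.0684), radius l
φ3=240.0°: virtual centre (-0.1835, -0.3178, -0.0347), radius l
|O₂|²−|O₁|² = 0.0406;  |O₃|²−|O₁|² = 0.0437
linear system: -0.8348x+0.6200y = 0.0406−0.5127z; -0.8438x+-0.6356y = 0.0437−0.3064z
det = 1.0537;  x = -0.0502+0.4896z,  y = -0.0021+-0.1678z
sphere 1 gives Az²+Bz+C=0 with A=1.2678, B=0.0940, C=-0.0414;  B²−4AC=0.2186;  roots -0.2214, 0.1473;  negative root z = -0.2214
x = -0.1586, y = 0.0351

(-0.1586, 0.0351, -0.2214)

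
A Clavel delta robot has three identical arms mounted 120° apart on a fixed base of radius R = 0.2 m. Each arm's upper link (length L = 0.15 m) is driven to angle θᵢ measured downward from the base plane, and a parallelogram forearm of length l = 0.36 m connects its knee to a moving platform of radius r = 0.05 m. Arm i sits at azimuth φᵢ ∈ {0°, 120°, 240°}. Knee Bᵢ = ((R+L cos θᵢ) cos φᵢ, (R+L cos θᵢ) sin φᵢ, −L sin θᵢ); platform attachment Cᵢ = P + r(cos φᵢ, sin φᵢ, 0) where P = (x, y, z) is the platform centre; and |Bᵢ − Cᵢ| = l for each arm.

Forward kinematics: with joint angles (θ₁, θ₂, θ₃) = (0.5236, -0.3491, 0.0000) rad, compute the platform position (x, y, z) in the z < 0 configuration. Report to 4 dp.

(-0.0544, 0.0186, -0.2072)

arm 1 at φ=0.0°: e+L cos θ1 = 0.2799;  centre 1 = (0.2799, 0.0000, -0.0750)
centre 2 = (0.2910·cos120.0°, 0.2910·sin120.0°, 0.0513) = (-0.1455, 0.2520, 0.0513)
arm 3 at φ=240.0°: e+L cos θ3 = 0.3000;  centre 3 = (-0.1500, -0.2598, 0.0000)
|centre ₂|²−|centre ₁|² = 0.0033;  |centre ₃|²−|centre ₁|² = 0.0060
linear system: -0.8508x+0.5039y = 0.0033−0.2526z; -0.8598x+-0.5196y = 0.0060−0.1500z
Cramer: x(z) = -0.0054+0.2363z;  y(z) = -0.0026-0.1023z
into |P−centre ₁|² = l²: 1.0663z² + 0.0157z + -0.0425 = 0;  Δ = 0.1817;  z = -0.2072 or 0.1925 → z<0 root = -0.2072
x = -0.0544, y = 0.0186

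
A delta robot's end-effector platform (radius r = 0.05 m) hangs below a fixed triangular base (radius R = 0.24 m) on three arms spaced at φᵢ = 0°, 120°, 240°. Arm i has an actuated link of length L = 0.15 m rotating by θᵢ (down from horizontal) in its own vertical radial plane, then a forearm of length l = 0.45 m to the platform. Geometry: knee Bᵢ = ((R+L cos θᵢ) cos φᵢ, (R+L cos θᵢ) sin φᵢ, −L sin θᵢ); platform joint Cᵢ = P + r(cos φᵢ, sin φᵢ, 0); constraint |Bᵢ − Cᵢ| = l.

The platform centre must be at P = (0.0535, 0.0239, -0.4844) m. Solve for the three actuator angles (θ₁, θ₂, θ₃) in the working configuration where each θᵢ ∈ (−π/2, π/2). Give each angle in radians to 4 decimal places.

θ₁ = 0.7857, θ₂ = 1.0475, θ₃ = 1.2219

φ1=0.0° → target in arm frame (0.0535, 0.0239)
  e−x'=0.1365;  (l²−L²−(e−x')²−y'²−z²)/2L = -0.2462
  γ=atan2(-0.4844,0.1365)=-1.2961;  ψ=arccos(-0.4891)=2.0819;  θ1=γ+ψ≈0.7857
arm 2 (φ=120.0°): x'=-0.0061, y'=-0.0583
  e−x'=0.1961;  (l²−L²−(e−x')²−y'²−z²)/2L = -0.3216
  γ=atan2(-0.4844,0.1961)=-1.1862;  ψ=arccos(-0.6154)=2.2337;  θ2=γ+ψ≈1.0475
arm 3 (φ=240.0°): x'=-0.0474, y'=0.0344
  A=0.2374, B=-0.4844, C=(l²−L²−A²−y'²−z²)/(2L)=-0.3740
  θ3 = atan2(B,A) + arccos(C/0.5395) = 1.2219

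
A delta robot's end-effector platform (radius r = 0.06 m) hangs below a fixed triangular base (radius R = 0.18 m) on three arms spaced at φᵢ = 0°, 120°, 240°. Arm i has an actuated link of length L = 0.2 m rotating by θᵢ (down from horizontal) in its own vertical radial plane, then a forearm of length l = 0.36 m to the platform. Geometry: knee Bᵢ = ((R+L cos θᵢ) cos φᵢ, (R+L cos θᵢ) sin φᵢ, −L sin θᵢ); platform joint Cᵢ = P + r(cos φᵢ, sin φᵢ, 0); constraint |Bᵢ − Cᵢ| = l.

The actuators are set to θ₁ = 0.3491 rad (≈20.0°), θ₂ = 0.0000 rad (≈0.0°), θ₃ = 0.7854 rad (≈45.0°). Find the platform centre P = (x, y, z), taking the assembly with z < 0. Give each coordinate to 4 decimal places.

(0.0106, 0.0855, -0.2525)

O1 = (0.3079·cos0.0°, 0.3079·sin0.0°, -0.0684) = (0.3079, 0.0000, -0.0684)
O2 = (0.3200·cos120.0°, 0.3200·sin120.0°, 0.0000) = (-0.1600, 0.2771, 0.0000)
φ3=240.0°: virtual centre (-0.1307, -0.2264, -0.1414), radius l
eliminate P² terms by subtracting sphere 1 from 2 and 3
[-0.9359 0.5543 0.1368]·P = 0.0029;  [-0.8773 -0.4528 -0.1460]·P = -0.0112
Cramer: x(z) = 0.0054-0.0209z;  y(z) = 0.0143-0.2821z
into |P−O₁|² = l²: 1.0800z² + 0.1414z + -0.0332 = 0;  Δ = 0.1633;  z = -0.2525 or 0.1216 → z<0 root = -0.2525
x = 0.0106, y = 0.0855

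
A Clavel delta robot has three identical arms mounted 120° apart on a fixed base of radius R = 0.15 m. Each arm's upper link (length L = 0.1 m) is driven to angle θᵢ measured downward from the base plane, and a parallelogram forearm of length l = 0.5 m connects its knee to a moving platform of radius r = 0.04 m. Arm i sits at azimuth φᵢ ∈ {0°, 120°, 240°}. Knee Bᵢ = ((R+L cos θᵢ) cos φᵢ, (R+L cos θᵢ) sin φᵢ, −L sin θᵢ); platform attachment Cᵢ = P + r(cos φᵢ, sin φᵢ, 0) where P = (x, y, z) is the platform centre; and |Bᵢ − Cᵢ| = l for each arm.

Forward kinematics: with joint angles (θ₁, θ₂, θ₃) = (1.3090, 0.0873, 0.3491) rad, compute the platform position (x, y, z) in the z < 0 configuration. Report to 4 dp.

(-0.1830, 0.0345, -0.4802)

S1 = (0.1359·cos0.0°, 0.1359·sin0.0°, -0.0966) = (0.1359, 0.0000, -0.0966)
arm 2 at φ=120.0°: e+L cos θ2 = 0.2096;  S2 = (-0.1048, 0.1815, -0.0087)
S3 = (0.2040·cos240.0°, 0.2040·sin240.0°, -0.0342) = (-0.1020, -0.1766, -0.0342)
subtract pairs → two planes through P
plane₁₂: -0.4814x+0.3631y+0.1757z = 0.0162
det = 0.3428;  x = -0.0326+0.3133z,  y = 0.0015+-0.0687z
sphere 1 gives Az²+Bz+C=0 with A=1.1029, B=0.0874, C=-0.2123;  B²−4AC=0.9441;  roots -0.4802, 0.4009;  negative root z = -0.4802
x = -0.1830, y = 0.0345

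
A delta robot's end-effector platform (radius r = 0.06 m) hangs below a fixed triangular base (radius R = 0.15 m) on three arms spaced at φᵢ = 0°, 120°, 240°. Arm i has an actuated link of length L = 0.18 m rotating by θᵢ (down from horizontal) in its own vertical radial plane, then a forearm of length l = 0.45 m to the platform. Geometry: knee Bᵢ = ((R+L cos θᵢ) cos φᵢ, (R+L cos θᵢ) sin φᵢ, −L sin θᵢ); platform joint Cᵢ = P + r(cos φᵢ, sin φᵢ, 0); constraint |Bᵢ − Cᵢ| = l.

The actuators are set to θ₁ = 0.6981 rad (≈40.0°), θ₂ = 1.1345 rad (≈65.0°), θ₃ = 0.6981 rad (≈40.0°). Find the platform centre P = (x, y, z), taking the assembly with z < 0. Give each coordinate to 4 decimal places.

centre 1 = (0.2279·cos0.0°, 0.2279·sin0.0°, -0.1157) = (0.2279, 0.0000, -0.1157)
φ2=120.0°: virtual centre (-0.0830, 0.1438, -0.1631), radius l
centre 3 = (0.2279·cos240.0°, 0.2279·sin240.0°, -0.1157) = (-0.1139, -0.1974, -0.1157)
subtract pairs → two planes through P
linear system: -0.6218x+0.2876y = -0.0111−-0.0949z; -0.6837x+-0.3947y = 0.0000−0.0000z
det = 0.4421;  x = 0.0099+-0.0847z,  y = -0.0172+0.1467z
sphere 1 gives Az²+Bz+C=0 with A=1.0287, B=0.2633, C=-0.1413;  B²−4AC=0.6508;  roots -0.5201, 0.2641;  negative root z = -0.5201
x = 0.0540, y = -0.0935

(0.0540, -0.0935, -0.5201)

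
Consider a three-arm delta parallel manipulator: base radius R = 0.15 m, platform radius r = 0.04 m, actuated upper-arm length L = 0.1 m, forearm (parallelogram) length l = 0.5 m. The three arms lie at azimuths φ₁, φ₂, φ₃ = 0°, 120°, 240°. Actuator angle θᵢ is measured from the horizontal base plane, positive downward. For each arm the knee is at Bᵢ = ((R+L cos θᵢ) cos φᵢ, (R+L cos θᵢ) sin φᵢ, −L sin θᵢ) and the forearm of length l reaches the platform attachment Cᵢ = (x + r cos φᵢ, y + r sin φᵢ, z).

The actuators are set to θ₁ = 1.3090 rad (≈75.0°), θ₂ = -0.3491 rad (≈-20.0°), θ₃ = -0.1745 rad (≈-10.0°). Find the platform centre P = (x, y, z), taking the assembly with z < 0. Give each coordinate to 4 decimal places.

(-0.2466, 0.0199, -0.4180)

S1 = (0.1359·cos0.0°, 0.1359·sin0.0°, -0.0966) = (0.1359, 0.0000, -0.0966)
φ2=120.0°: virtual centre (-0.1020, 0.1766, 0.0342), radius l
arm 3 at φ=240.0°: (R−r)+L cos θ3 = 0.2085;  S3 = (-0.1042, -0.1806, 0.0174)
eliminate P² terms by subtracting sphere 1 from 2 and 3
[-0.4757 0.3533 0.2616]·P = 0.0150;  [-0.4802 -0.3611 0.2279]·P = 0.0160
Cramer: x(z) = -0.0324+0.5125z;  y(z) = -0.0012-0.0504z
quadratic in z: (1.2652)z²+(0.0209)z+(-0.2124)=0, √Δ=1.0369 → z ∈ {-0.4180, 0.4015}; z = -0.4180 (taking z<0)
x = -0.2466, y = 0.0199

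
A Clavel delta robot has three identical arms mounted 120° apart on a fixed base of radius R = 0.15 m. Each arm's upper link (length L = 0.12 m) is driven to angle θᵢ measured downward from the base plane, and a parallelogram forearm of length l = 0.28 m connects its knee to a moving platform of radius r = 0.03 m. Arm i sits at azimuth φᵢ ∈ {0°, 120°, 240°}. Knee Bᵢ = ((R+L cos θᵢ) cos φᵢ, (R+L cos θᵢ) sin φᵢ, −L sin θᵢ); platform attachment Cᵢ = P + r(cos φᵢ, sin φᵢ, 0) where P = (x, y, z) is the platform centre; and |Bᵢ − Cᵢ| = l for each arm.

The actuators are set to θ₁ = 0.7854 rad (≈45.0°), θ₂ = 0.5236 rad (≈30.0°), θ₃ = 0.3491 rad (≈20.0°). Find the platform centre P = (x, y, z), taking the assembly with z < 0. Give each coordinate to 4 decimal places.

φ1=0.0°: virtual centre (0.2049, 0.0000, -0.0849), radius l
arm 2 at φ=120.0°: e+L cos θ2 = 0.2239;  S2 = (-0.1120, 0.1939, -0.0600)
φ3=240.0°: virtual centre (-0.1164, -0.2016, -0.0410), radius l
eliminate P² terms by subtracting sphere 1 from 2 and 3
linear system: -0.6336x+0.3878y = 0.0046−0.0497z; -0.6425x+-0.4032y = 0.0067−0.0876z
Cramer: x(z) = -0.0088+0.1070z;  y(z) = -0.0026+0.0467z
quadratic in z: (1.0136)z²+(0.1237)z+(-0.0255)=0, √Δ=0.3448 → z ∈ {-0.2311, 0.1090}; z = -0.2311 (taking z<0)
x = -0.0335, y = -0.0134

(-0.0335, -0.0134, -0.2311)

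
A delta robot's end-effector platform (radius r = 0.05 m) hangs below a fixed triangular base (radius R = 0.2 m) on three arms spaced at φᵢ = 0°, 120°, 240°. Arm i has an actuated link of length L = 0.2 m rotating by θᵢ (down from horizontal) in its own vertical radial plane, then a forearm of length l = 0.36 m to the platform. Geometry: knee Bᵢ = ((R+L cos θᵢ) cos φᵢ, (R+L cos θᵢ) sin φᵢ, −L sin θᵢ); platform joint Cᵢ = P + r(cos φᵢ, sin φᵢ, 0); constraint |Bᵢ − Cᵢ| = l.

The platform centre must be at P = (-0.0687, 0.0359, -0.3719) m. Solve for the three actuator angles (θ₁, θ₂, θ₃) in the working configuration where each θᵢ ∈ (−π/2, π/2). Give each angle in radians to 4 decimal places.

θ₁ = 1.1343, θ₂ = 0.6106, θ₃ = 0.8728

φ1=0.0° → target in arm frame (-0.0687, 0.0359)
  A=0.2187, B=-0.3719, C=(l²−L²−A²−y'²−z²)/(2L)=-0.2446
  θ1 = atan2(B,A) + arccos(C/0.4314) = 1.1343
arm 2 (φ=120.0°): x'=0.0654, y'=0.0415
  A=0.0846, B=-0.3719, C=(l²−L²−A²−y'²−z²)/(2L)=-0.1440
  θ2 = atan2(B,A) + arccos(C/0.3814) = 0.6106
rotate P by −φ3: (0.0033, -0.0774, -0.3719)
  A=0.1467, B=-0.3719, C=(l²−L²−A²−y'²−z²)/(2L)=-0.1906
  √(A²+B²)=0.3998;  θ3 = -1.1950+2.0677 ≈ 0.8728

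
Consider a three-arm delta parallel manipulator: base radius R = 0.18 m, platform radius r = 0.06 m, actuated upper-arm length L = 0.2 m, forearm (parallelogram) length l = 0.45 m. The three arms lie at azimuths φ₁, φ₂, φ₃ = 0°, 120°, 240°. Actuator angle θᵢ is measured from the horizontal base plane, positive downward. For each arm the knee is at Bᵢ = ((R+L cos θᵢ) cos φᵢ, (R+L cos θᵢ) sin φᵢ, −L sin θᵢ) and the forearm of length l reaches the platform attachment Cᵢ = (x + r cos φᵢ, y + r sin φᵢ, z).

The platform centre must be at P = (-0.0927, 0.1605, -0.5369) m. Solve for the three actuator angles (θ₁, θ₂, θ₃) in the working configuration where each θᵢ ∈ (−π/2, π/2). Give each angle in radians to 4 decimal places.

φ1=0.0° → target in arm frame (-0.0927, 0.1605)
  e−x'=0.2127;  (l²−L²−(e−x')²−y'²−z²)/2L = -0.4919
  √(A²+B²)=0.5775;  θ1 = -1.1936+2.5902 ≈ 1.3966
rotate P by −φ2: (0.1853, 0.0000, -0.5369)
  A cos θ + B sin θ = C:  -0.0653·cos θ + -0.5369·sin θ = -0.3251
  γ=atan2(-0.5369,-0.0653)=-1.6919;  ψ=arccos(-0.6010)=2.2156;  θ2=γ+ψ≈0.5237
arm 3 (φ=240.0°): x'=-0.0926, y'=-0.1605
  A=0.2126, B=-0.5369, C=(l²−L²−A²−y'²−z²)/(2L)=-0.4919
  γ=atan2(-0.5369,0.2126)=-1.1937;  ψ=arccos(-0.8518)=2.5901;  θ3=γ+ψ≈1.3965

θ₁ = 1.3966, θ₂ = 0.5237, θ₃ = 1.3965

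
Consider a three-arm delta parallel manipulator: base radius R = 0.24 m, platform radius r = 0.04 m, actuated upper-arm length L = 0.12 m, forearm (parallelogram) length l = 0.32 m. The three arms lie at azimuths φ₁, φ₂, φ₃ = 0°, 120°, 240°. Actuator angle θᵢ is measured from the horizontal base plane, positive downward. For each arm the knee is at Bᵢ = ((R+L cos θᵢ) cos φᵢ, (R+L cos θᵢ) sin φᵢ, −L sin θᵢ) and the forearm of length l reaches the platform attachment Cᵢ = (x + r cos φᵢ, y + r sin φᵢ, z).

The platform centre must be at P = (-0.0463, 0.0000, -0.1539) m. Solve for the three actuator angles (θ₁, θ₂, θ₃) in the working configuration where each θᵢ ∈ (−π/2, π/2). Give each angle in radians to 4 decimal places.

θ₁ = 0.9599, θ₂ = 0.2619, θ₃ = 0.2619

arm 1 (φ=0.0°): x'=-0.0463, y'=0.0000
  e−x'=0.2463;  (l²−L²−(e−x')²−y'²−z²)/2L = 0.0152
  θ1 = atan2(B,A) + arccos(C/0.2904) = 0.9599
rotate P by −φ2: (0.0231, 0.0401, -0.1539)
  e−x'=0.1769;  (l²−L²−(e−x')²−y'²−z²)/2L = 0.1310
  γ=atan2(-0.1539,0.1769)=-0.7161;  ψ=arccos(0.5586)=0.9781;  θ2=γ+ψ≈0.2619
φ3=240.0° → target in arm frame (0.0232, -0.0401)
  A=0.1768, B=-0.1539, C=(l²−L²−A²−y'²−z²)/(2L)=0.1310
  θ3 = atan2(B,A) + arccos(C/0.2344) = 0.2619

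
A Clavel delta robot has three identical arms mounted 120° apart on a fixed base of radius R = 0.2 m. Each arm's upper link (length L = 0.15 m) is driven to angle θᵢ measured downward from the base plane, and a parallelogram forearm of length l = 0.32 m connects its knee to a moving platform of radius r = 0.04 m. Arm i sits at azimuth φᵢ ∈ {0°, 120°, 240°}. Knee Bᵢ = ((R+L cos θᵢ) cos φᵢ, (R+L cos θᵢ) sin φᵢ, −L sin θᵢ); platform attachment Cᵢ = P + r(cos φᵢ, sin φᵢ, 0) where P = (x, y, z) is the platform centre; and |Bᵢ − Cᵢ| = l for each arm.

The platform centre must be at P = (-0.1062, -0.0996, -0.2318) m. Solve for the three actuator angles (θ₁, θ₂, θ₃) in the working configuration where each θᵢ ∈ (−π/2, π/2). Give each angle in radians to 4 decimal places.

arm 1 (φ=0.0°): x'=-0.1062, y'=-0.0996
  A=0.2662, B=-0.2318, C=(l²−L²−A²−y'²−z²)/(2L)=-0.1820
  γ=atan2(-0.2318,0.2662)=-0.7164;  ψ=arccos(-0.5157)=2.1127;  θ1=γ+ψ≈1.3962
rotate P by −φ2: (-0.0332, 0.1418, -0.2318)
  A=0.1932, B=-0.2318, C=(l²−L²−A²−y'²−z²)/(2L)=-0.1041
  √(A²+B²)=0.3017;  θ2 = -0.8761+1.9232 ≈ 1.0471
rotate P by −φ3: (0.1394, -0.0422, -0.2318)
  A=0.0206, B=-0.2318, C=(l²−L²−A²−y'²−z²)/(2L)=0.0799
  θ3 = atan2(B,A) + arccos(C/0.2327) = -0.2616

θ₁ = 1.3962, θ₂ = 1.0471, θ₃ = -0.2616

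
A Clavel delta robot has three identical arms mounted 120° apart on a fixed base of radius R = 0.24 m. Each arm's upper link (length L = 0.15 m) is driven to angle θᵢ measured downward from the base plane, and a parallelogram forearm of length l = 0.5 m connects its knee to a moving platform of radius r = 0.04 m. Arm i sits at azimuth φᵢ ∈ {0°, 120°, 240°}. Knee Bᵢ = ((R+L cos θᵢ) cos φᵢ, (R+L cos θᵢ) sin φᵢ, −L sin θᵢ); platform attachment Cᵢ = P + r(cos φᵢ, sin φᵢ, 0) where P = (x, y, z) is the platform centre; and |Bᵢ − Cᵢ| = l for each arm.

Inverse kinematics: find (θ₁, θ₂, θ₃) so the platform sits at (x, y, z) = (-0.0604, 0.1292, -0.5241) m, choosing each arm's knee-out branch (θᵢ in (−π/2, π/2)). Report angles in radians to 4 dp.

φ1=0.0° → target in arm frame (-0.0604, 0.1292)
  A=0.2604, B=-0.5241, C=(l²−L²−A²−y'²−z²)/(2L)=-0.4389
  θ1 = atan2(B,A) + arccos(C/0.5852) = 1.3092
rotate P by −φ2: (0.1421, -0.0123, -0.5241)
  A cos θ + B sin θ = C:  0.0579·cos θ + -0.5241·sin θ = -0.1690
  θ2 = atan2(B,A) + arccos(C/0.5273) = 0.4362
arm 3 (φ=240.0°): x'=-0.0817, y'=-0.1169
  A cos θ + B sin θ = C:  0.2817·cos θ + -0.5241·sin θ = -0.4673
  θ3 = atan2(B,A) + arccos(C/0.5950) = 1.3965

θ₁ = 1.3092, θ₂ = 0.4362, θ₃ = 1.3965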